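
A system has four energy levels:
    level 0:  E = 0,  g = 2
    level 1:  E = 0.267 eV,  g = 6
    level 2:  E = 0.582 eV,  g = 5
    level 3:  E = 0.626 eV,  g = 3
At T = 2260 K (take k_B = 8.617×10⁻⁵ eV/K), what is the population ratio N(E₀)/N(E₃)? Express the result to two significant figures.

k_BT = 8.617×10⁻⁵ × 2260 K = 0.1947 eV.
n₀/n₃ = (g₀/g₃) exp[−(E₀−E₃)/kT] = (2/3) × exp(−(-0.626 eV)/(0.1947 eV)) = (2/3) × exp(3.215) = 17.

17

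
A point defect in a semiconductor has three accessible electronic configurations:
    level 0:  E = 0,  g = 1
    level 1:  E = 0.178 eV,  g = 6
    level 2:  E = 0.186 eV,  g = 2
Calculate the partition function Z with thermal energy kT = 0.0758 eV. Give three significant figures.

Z = 1.75

Eᵢ/kT = 0, 2.3483, 2.4538.
Z = Σ gᵢe^(−Eᵢ/kT) = 1·e^(−0) + 6·e^(−2.3483) + 2·e^(−2.4538) = 1.0000 + 0.57319 + 0.17193 = 1.7451.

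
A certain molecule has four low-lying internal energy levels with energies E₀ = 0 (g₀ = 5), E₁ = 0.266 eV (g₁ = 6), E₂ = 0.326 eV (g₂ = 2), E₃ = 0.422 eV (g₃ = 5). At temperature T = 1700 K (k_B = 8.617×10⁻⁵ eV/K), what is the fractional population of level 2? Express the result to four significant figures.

0.03338

k_BT = 8.617×10⁻⁵ × 1700 K = 0.146489 eV.
Eᵢ/kT = 0, 1.81584, 2.22542, 2.88076.
Z = Σ gᵢe^(−Eᵢ/kT) = 5·e^(−0) + 6·e^(−1.81584) + 2·e^(−2.22542) + 5·e^(−2.88076) = 5.00000 + 0.976207 + 0.216044 + 0.280461 = 6.47271.
P₂ = g₂ e^(−E₂/kT) / Z = 0.216044/6.47271 = 0.03338.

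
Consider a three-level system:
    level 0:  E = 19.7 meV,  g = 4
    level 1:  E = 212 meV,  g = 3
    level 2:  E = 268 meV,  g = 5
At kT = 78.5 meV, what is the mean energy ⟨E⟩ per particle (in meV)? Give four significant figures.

42.59 meV

Eᵢ/kT = 0.250955, 2.70064, 3.41401.
Z = Σ gᵢe^(−Eᵢ/kT) = 4·e^(−0.250955) + 3·e^(−2.70064) + 5·e^(−3.41401) = 3.11223 + 0.201488 + 0.164545 = 3.47826.
⟨E⟩ = Σ Eᵢ gᵢe^(−Eᵢ/kT) / Z = (19.7·3.11223 + 212·0.201488 + 268·0.164545) / 3.47826 = 42.59 meV.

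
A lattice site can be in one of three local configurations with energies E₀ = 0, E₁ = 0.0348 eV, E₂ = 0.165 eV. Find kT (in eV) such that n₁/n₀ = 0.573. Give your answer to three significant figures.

0.0625 eV

n₁/n₀ = exp[−(E₁−E₀)/kT] = 0.573.
⇒ (E₁−E₀)/kT = ln(1/0.573) = ln(1.7452) = 0.55687.
kT = 0.0348 eV / 0.55687 = 0.0625 eV.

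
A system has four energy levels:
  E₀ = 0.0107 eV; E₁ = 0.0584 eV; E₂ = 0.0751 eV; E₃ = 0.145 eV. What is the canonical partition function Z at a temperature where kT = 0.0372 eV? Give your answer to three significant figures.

Z = 1.11

Eᵢ/kT = 0.28763, 1.5699, 2.0188, 3.8978.
Z = Σ e^(−Eᵢ/kT) = e^(−0.28763) + e^(−1.5699) + e^(−2.0188) + e^(−3.8978) = 0.75004 + 0.20807 + 0.13281 + 0.020286 = 1.1112.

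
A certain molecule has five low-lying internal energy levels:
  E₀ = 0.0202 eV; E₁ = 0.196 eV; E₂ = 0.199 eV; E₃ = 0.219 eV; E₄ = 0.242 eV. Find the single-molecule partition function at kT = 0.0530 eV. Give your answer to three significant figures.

Z = 0.758

Eᵢ/kT = 0.38113, 3.6981, 3.7547, 4.1321, 4.5660.
Z = Σ e^(−Eᵢ/kT) = e^(−0.38113) + e^(−3.6981) + e^(−3.7547) + e^(−4.1321) + e^(−4.5660) = 0.68309 + 0.024771 + 0.023407 + 0.016049 + 0.010399 = 0.75772.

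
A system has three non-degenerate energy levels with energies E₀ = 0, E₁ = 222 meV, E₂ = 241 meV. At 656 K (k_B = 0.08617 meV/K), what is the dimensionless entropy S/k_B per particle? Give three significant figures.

k_BT = 0.08617 × 656 K = 56.528 meV.
Eᵢ/kT = 0, 3.9273, 4.2634.
Z = Σ e^(−Eᵢ/kT) = e^(−0) + e^(−3.9273) + e^(−4.2634) = 1.0000 + 0.019697 + 0.014074 = 1.0338.
⟨E⟩ = Σ EᵢPᵢ = 7.5107 meV.
S/k_B = ln Z + ⟨E⟩/kT = ln(1.0338) + 7.5107/56.528 = 0.033241 + 0.13287 = 0.166.

0.166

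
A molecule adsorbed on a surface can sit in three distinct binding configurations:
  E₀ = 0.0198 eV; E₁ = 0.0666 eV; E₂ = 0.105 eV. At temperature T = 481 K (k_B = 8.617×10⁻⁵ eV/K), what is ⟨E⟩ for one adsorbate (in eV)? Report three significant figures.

k_BT = 8.617×10⁻⁵ × 481 K = 0.041448 eV.
Eᵢ/kT = 0.47771, 1.6068, 2.5333.
Z = Σ e^(−Eᵢ/kT) = e^(−0.47771) + e^(−1.6068) + e^(−2.5333) = 0.62020 + 0.20053 + 0.079397 = 0.90013.
⟨E⟩ = Σ Eᵢ e^(−Eᵢ/kT) / Z = (0.0198·0.62020 + 0.0666·0.20053 + 0.105·0.079397) / 0.90013 = 0.0377 eV.

0.0377 eV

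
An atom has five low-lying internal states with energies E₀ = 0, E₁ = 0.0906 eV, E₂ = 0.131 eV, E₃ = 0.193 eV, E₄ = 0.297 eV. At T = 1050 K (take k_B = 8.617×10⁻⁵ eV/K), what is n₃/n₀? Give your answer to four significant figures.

k_BT = 8.617×10⁻⁵ × 1050 K = 0.0904785 eV.
n₃/n₀ = exp[−(E₃−E₀)/kT] = exp(−(0.193 eV)/(0.0904785 eV)) = exp(-2.13310) = 0.1185.

0.1185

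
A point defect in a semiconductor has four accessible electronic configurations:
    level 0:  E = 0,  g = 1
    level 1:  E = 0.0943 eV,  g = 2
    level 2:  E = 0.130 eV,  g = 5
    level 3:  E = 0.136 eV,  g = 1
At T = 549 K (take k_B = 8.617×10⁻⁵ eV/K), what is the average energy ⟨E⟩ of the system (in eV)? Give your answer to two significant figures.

k_BT = 8.617×10⁻⁵ × 549 K = 0.04731 eV.
Eᵢ/kT = 0, 1.993, 2.748, 2.875.
Z = Σ gᵢe^(−Eᵢ/kT) = 1·e^(−0) + 2·e^(−1.993) + 5·e^(−2.748) + 1·e^(−2.875) = 1.000 + 0.2726 + 0.3203 + 0.05642 = 1.649.
⟨E⟩ = Σ Eᵢ gᵢe^(−Eᵢ/kT) / Z = (0·1.000 + 0.0943·0.2726 + 0.130·0.3203 + 0.136·0.05642) / 1.649 = 0.045 eV.

0.045 eV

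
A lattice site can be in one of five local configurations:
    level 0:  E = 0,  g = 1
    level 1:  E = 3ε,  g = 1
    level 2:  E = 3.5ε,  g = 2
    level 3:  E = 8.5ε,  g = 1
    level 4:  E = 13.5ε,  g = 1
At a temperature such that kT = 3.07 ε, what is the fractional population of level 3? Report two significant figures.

Eᵢ/kT = 0, 0.9772, 1.140, 2.769, 4.397.
Z = Σ gᵢe^(−Eᵢ/kT) = 1·e^(−0) + 1·e^(−0.9772) + 2·e^(−1.140) + 1·e^(−2.769) + 1·e^(−4.397) = 1.000 + 0.3764 + 0.6396 + 0.06272 + 0.01231 = 2.091.
P₃ = g₃ e^(−E₃/kT) / Z = 0.06272/2.091 = 0.030.

0.030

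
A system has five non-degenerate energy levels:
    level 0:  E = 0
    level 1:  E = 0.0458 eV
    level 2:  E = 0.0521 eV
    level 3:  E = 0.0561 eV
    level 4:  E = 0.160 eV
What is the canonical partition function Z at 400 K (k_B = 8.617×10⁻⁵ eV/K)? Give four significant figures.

Z = 1.691

k_BT = 8.617×10⁻⁵ × 400 K = 0.0344680 eV.
Eᵢ/kT = 0, 1.32877, 1.51155, 1.62760, 4.64199.
Z = Σ e^(−Eᵢ/kT) = e^(−0) + e^(−1.32877) + e^(−1.51155) + e^(−1.62760) + e^(−4.64199) = 1.00000 + 0.264803 + 0.220568 + 0.196400 + 0.00963850 = 1.69141.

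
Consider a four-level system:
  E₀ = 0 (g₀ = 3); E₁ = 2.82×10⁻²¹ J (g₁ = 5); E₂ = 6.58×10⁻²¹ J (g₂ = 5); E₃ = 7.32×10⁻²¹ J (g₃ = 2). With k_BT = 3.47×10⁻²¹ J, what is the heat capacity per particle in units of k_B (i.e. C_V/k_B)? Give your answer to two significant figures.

Eᵢ/kT = 0, 0.8127, 1.896, 2.110.
Z = Σ gᵢe^(−Eᵢ/kT) = 3·e^(−0) + 5·e^(−0.8127) + 5·e^(−1.896) + 2·e^(−2.110) = 3.000 + 2.218 + 0.7508 + 0.2425 = 6.211.
⟨E⟩ = 2.088, ⟨E²⟩ = 10.17.
C_V/k_B = (⟨E²⟩ − ⟨E⟩²)/(kT)² = (10.17 − 4.360)/12.04 = 0.48.

0.48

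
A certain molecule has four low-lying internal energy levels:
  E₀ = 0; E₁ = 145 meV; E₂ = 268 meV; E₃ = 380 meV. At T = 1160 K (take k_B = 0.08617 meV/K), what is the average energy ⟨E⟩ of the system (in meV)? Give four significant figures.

45.90 meV

k_BT = 0.08617 × 1160 K = 99.9572 meV.
Eᵢ/kT = 0, 1.45062, 2.68115, 3.80163.
Z = Σ e^(−Eᵢ/kT) = e^(−0) + e^(−1.45062) + e^(−2.68115) + e^(−3.80163) = 1.00000 + 0.234425 + 0.0684844 + 0.0223343 = 1.32524.
⟨E⟩ = Σ Eᵢ e^(−Eᵢ/kT) / Z = (0·1.00000 + 145·0.234425 + 268·0.0684844 + 380·0.0223343) / 1.32524 = 45.90 meV.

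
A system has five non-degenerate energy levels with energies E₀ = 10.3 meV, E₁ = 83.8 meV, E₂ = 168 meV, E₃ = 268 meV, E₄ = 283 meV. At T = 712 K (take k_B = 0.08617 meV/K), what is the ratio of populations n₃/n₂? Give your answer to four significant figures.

k_BT = 0.08617 × 712 K = 61.3530 meV.
n₃/n₂ = exp[−(E₃−E₂)/kT] = exp(−(100 meV)/(61.3530 meV)) = exp(-1.62991) = 0.1959.

0.1959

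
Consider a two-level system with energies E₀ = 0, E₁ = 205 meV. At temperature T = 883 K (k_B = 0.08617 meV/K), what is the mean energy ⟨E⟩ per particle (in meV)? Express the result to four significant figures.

12.98 meV

k_BT = 0.08617 × 883 K = 76.0881 meV.
Eᵢ/kT = 0, 2.69425.
Z = Σ e^(−Eᵢ/kT) = e^(−0) + e^(−2.69425) = 1.00000 + 0.0675931 = 1.06759.
⟨E⟩ = Σ Eᵢ e^(−Eᵢ/kT) / Z = (0·1.00000 + 205·0.0675931) / 1.06759 = 12.98 meV.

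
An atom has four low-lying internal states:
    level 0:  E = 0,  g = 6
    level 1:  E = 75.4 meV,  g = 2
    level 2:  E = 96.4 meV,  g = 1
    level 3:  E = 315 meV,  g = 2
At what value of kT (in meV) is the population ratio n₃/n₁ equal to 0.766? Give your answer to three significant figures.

899 meV

n₃/n₁ = (g₃/g₁) exp[−(E₃−E₁)/kT] = 0.766.
⇒ (E₃−E₁)/kT = ln((2/2)/0.766) = ln(1.3055) = 0.26659.
kT = 239.6 meV / 0.26659 = 899 meV.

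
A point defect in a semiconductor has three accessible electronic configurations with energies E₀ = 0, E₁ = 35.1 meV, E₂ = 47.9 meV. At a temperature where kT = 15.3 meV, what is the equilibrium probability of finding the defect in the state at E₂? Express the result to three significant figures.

Eᵢ/kT = 0, 2.2941, 3.1307.
Z = Σ e^(−Eᵢ/kT) = e^(−0) + e^(−2.2941) + e^(−3.1307) = 1.0000 + 0.10085 + 0.043687 = 1.1445.
P₂ = e^(−E₂/kT) / Z = 0.043687/1.1445 = 0.0382.

0.0382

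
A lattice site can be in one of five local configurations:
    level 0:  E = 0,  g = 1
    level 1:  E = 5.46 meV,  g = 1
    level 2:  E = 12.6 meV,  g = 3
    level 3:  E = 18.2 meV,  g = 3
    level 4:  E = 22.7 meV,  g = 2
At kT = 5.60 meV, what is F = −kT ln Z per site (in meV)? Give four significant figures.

-3.428 meV

Eᵢ/kT = 0, 0.975000, 2.25000, 3.25000, 4.05357.
Z = Σ gᵢe^(−Eᵢ/kT) = 1·e^(−0) + 1·e^(−0.975000) + 3·e^(−2.25000) + 3·e^(−3.25000) + 2·e^(−4.05357) = 1.00000 + 0.377192 + 0.316198 + 0.116323 + 0.0347206 = 1.84443.
F = −kT ln Z = −5.60 × ln(1.84443) = −5.60 × 0.612170 = -3.428 meV.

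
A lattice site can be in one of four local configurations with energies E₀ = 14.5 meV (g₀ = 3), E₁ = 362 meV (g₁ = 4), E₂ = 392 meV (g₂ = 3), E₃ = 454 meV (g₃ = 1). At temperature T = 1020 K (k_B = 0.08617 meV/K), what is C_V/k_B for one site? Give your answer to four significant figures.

k_BT = 0.08617 × 1020 K = 87.8934 meV.
Eᵢ/kT = 0.164973, 4.11863, 4.45995, 5.16535.
Z = Σ gᵢe^(−Eᵢ/kT) = 3·e^(−0.164973) + 4·e^(−4.11863) + 3·e^(−4.45995) + 1·e^(−5.16535) = 2.54375 + 0.0650671 + 0.0346888 + 0.00571106 = 2.64922.
⟨E⟩ = 28.9253 meV, ⟨E²⟩ = 5876.84 meV².
C_V/k_B = (⟨E²⟩ − ⟨E⟩²)/(kT)² = (5876.84 − 836.673)/7725.25 = 0.6524.

0.6524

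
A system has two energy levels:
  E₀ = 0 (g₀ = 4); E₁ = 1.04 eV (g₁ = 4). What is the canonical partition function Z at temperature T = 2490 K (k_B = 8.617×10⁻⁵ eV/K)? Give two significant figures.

k_BT = 8.617×10⁻⁵ × 2490 K = 0.2146 eV.
Eᵢ/kT = 0, 4.846.
Z = Σ gᵢe^(−Eᵢ/kT) = 4·e^(−0) + 4·e^(−4.846) = 4.000 + 0.03144 = 4.031.

Z = 4.0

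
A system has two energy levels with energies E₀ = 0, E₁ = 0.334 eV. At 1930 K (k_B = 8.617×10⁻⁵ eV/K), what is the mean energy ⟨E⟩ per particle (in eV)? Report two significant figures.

0.040 eV

k_BT = 8.617×10⁻⁵ × 1930 K = 0.1663 eV.
Eᵢ/kT = 0, 2.008.
Z = Σ e^(−Eᵢ/kT) = e^(−0) + e^(−2.008) = 1.000 + 0.1343 = 1.134.
⟨E⟩ = Σ Eᵢ e^(−Eᵢ/kT) / Z = (0·1.000 + 0.334·0.1343) / 1.134 = 0.040 eV.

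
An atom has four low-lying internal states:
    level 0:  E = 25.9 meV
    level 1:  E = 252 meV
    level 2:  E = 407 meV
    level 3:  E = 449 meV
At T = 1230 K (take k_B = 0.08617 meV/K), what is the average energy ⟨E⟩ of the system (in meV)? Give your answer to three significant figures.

64.6 meV

k_BT = 0.08617 × 1230 K = 105.99 meV.
Eᵢ/kT = 0.24436, 2.3776, 3.8400, 4.2362.
Z = Σ e^(−Eᵢ/kT) = e^(−0.24436) + e^(−2.3776) + e^(−3.8400) + e^(−4.2362) = 0.78321 + 0.092773 + 0.021494 + 0.014462 = 0.91194.
⟨E⟩ = Σ Eᵢ e^(−Eᵢ/kT) / Z = (25.9·0.78321 + 252·0.092773 + 407·0.021494 + 449·0.014462) / 0.91194 = 64.6 meV.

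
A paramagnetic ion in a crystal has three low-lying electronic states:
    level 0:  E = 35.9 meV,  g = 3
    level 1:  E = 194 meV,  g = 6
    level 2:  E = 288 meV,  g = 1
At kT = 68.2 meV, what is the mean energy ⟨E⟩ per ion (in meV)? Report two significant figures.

63 meV

Eᵢ/kT = 0.5264, 2.845, 4.223.
Z = Σ gᵢe^(−Eᵢ/kT) = 3·e^(−0.5264) + 6·e^(−2.845) + 1·e^(−4.223) = 1.772 + 0.3488 + 0.01465 = 2.135.
⟨E⟩ = Σ Eᵢ gᵢe^(−Eᵢ/kT) / Z = (35.9·1.772 + 194·0.3488 + 288·0.01465) / 2.135 = 63 meV.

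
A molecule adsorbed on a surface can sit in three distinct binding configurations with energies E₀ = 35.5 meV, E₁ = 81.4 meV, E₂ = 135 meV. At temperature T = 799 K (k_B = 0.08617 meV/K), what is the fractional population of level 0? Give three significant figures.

k_BT = 0.08617 × 799 K = 68.850 meV.
Eᵢ/kT = 0.51561, 1.1823, 1.9608.
Z = Σ e^(−Eᵢ/kT) = e^(−0.51561) + e^(−1.1823) + e^(−1.9608) = 0.59714 + 0.30657 + 0.14075 = 1.0445.
P₀ = e^(−E₀/kT) / Z = 0.59714/1.0445 = 0.572.

0.572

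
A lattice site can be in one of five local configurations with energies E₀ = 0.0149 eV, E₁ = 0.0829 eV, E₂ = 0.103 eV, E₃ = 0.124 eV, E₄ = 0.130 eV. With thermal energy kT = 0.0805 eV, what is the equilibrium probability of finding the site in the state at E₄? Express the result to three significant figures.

0.106

Eᵢ/kT = 0.18509, 1.0298, 1.2795, 1.5404, 1.6149.
Z = Σ e^(−Eᵢ/kT) = e^(−0.18509) + e^(−1.0298) + e^(−1.2795) + e^(−1.5404) + e^(−1.6149) = 0.83103 + 0.35708 + 0.27818 + 0.21430 + 0.19891 = 1.8795.
P₄ = e^(−E₄/kT) / Z = 0.19891/1.8795 = 0.106.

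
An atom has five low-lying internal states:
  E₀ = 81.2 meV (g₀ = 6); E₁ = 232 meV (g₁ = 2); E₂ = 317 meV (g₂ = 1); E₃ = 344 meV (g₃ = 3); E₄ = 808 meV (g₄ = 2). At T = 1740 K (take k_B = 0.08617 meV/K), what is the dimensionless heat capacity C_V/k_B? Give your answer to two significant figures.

k_BT = 0.08617 × 1740 K = 149.9 meV.
Eᵢ/kT = 0.5417, 1.548, 2.115, 2.295, 5.390.
Z = Σ gᵢe^(−Eᵢ/kT) = 6·e^(−0.5417) + 2·e^(−1.548) + 1·e^(−2.115) + 3·e^(−2.295) + 2·e^(−5.390) = 3.491 + 0.4253 + 0.1206 + 0.3023 + 0.009124 = 4.348.
⟨E⟩ = 122.3 meV, ⟨E²⟩ = 22940 meV².
C_V/k_B = (⟨E²⟩ − ⟨E⟩²)/(kT)² = (22940 − 14960)/22470 = 0.36.

0.36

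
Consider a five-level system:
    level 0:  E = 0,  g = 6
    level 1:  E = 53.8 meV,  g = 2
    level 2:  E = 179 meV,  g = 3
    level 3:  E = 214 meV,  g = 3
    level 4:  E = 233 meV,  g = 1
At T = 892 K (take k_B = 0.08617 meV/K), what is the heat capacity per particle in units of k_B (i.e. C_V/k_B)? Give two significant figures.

k_BT = 0.08617 × 892 K = 76.86 meV.
Eᵢ/kT = 0, 0.7000, 2.329, 2.784, 3.031.
Z = Σ gᵢe^(−Eᵢ/kT) = 6·e^(−0) + 2·e^(−0.7000) + 3·e^(−2.329) + 3·e^(−2.784) + 1·e^(−3.031) = 6.000 + 0.9932 + 0.2922 + 0.1854 + 0.04827 = 7.519.
⟨E⟩ = 20.84 meV, ⟨E²⟩ = 3105 meV².
C_V/k_B = (⟨E²⟩ − ⟨E⟩²)/(kT)² = (3105 − 434.3)/5907 = 0.45.

0.45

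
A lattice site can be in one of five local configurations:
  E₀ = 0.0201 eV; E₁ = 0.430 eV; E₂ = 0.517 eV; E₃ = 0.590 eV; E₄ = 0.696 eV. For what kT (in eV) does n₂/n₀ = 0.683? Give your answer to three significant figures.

n₂/n₀ = exp[−(E₂−E₀)/kT] = 0.683.
⇒ (E₂−E₀)/kT = ln(1/0.683) = ln(1.4641) = 0.38124.
kT = 0.4969 eV / 0.38124 = 1.30 eV.

1.30 eV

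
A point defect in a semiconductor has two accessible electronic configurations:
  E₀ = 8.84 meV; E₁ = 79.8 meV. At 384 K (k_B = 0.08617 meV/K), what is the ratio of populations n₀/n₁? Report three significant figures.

k_BT = 0.08617 × 384 K = 33.089 meV.
n₀/n₁ = exp[−(E₀−E₁)/kT] = exp(−(-70.96 meV)/(33.089 meV)) = exp(2.1445) = 8.54.

8.54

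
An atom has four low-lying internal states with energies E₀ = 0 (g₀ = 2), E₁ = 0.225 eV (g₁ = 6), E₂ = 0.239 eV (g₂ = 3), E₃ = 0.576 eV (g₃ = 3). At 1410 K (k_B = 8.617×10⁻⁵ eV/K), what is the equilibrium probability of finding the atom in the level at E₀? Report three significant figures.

0.590

k_BT = 8.617×10⁻⁵ × 1410 K = 0.12150 eV.
Eᵢ/kT = 0, 1.8519, 1.9671, 4.7407.
Z = Σ gᵢe^(−Eᵢ/kT) = 2·e^(−0) + 6·e^(−1.8519) + 3·e^(−1.9671) + 3·e^(−4.7407) = 2.0000 + 0.94163 + 0.41959 + 0.026198 = 3.3874.
P₀ = g₀ e^(−E₀/kT) / Z = 2.0000/3.3874 = 0.590.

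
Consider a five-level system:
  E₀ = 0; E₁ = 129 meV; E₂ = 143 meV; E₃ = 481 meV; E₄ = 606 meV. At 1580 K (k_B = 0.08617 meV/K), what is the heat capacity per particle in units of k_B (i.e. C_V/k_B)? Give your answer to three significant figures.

k_BT = 0.08617 × 1580 K = 136.15 meV.
Eᵢ/kT = 0, 0.94748, 1.0503, 3.5329, 4.4510.
Z = Σ e^(−Eᵢ/kT) = e^(−0) + e^(−0.94748) + e^(−1.0503) + e^(−3.5329) + e^(−4.4510) = 1.0000 + 0.38772 + 0.34983 + 0.029220 + 0.011667 = 1.7784.
⟨E⟩ = 68.132 meV, ⟨E²⟩ = 13861 meV².
C_V/k_B = (⟨E²⟩ − ⟨E⟩²)/(kT)² = (13861 − 4642.0)/18537 = 0.497.

0.497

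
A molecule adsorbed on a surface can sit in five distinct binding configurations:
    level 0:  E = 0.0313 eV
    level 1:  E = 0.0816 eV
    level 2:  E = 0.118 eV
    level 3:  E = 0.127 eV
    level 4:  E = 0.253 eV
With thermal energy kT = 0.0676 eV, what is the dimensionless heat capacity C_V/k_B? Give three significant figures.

Eᵢ/kT = 0.46302, 1.2071, 1.7456, 1.8787, 3.7426.
Z = Σ e^(−Eᵢ/kT) = e^(−0.46302) + e^(−1.2071) + e^(−1.7456) + e^(−1.8787) + e^(−3.7426) = 0.62938 + 0.29906 + 0.17454 + 0.15279 + 0.023692 = 1.2795.
⟨E⟩ = 0.070416 eV, ⟨E²⟩ = 0.0070489 eV².
C_V/k_B = (⟨E²⟩ − ⟨E⟩²)/(kT)² = (0.0070489 − 0.0049584)/0.0045698 = 0.457.

0.457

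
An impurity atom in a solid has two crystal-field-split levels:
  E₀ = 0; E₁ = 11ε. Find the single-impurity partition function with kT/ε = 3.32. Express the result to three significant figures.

Z = 1.04

Eᵢ/kT = 0, 3.3133.
Z = Σ e^(−Eᵢ/kT) = e^(−0) + e^(−3.3133) = 1.0000 + 0.036396 = 1.0364.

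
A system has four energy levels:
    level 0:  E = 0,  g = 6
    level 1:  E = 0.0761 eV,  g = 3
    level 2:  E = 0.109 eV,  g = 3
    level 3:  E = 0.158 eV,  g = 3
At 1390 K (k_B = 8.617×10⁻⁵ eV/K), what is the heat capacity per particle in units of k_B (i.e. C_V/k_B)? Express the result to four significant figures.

0.2076

k_BT = 8.617×10⁻⁵ × 1390 K = 0.119776 eV.
Eᵢ/kT = 0, 0.635353, 0.910032, 1.31913.
Z = Σ gᵢe^(−Eᵢ/kT) = 6·e^(−0) + 3·e^(−0.635353) + 3·e^(−0.910032) + 3·e^(−1.31913) = 6.00000 + 1.58925 + 1.20753 + 0.802103 = 9.59888.
⟨E⟩ = 0.0395145 eV, ⟨E²⟩ = 0.00453949 eV².
C_V/k_B = (⟨E²⟩ − ⟨E⟩²)/(kT)² = (0.00453949 − 0.00156140)/0.0143463 = 0.2076.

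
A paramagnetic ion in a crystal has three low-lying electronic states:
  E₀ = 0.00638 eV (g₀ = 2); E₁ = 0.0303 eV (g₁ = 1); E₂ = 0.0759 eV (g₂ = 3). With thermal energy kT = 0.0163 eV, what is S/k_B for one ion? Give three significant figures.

1.05

Eᵢ/kT = 0.39141, 1.8589, 4.6564.
Z = Σ gᵢe^(−Eᵢ/kT) = 2·e^(−0.39141) + 1·e^(−1.8589) + 3·e^(−4.6564) = 1.3522 + 0.15584 + 0.028502 = 1.5365.
⟨E⟩ = Σ EᵢPᵢ = 0.010096 eV.
S/k_B = ln Z + ⟨E⟩/kT = ln(1.5365) + 0.010096/0.0163 = 0.42951 + 0.61939 = 1.05.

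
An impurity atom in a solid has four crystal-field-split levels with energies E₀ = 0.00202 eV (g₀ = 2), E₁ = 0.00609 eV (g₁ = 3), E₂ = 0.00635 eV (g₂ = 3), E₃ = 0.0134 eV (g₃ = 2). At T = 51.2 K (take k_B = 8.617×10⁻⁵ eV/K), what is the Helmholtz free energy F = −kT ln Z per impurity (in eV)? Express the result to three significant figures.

-0.00458 eV

k_BT = 8.617×10⁻⁵ × 51.2 K = 0.0044119 eV.
Eᵢ/kT = 0.45785, 1.3804, 1.4393, 3.0372.
Z = Σ gᵢe^(−Eᵢ/kT) = 2·e^(−0.45785) + 3·e^(−1.3804) + 3·e^(−1.4393) + 2·e^(−3.0372) = 1.2653 + 0.75443 + 0.71128 + 0.095938 = 2.8269.
F = −kT ln Z = −0.0044119 × ln(2.8269) = −0.0044119 × 1.0392 = -0.00458 eV.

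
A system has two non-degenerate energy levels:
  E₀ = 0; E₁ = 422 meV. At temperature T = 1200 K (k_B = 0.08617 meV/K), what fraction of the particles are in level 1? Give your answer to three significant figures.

0.0166

k_BT = 0.08617 × 1200 K = 103.40 meV.
Eᵢ/kT = 0, 4.0812.
Z = Σ e^(−Eᵢ/kT) = e^(−0) + e^(−4.0812) = 1.0000 + 0.016887 = 1.0169.
P₁ = e^(−E₁/kT) / Z = 0.016887/1.0169 = 0.0166.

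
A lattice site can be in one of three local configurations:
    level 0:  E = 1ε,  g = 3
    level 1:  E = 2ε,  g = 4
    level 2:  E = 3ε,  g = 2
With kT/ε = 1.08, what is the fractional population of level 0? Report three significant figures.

0.612

Eᵢ/kT = 0.92593, 1.8519, 2.7778.
Z = Σ gᵢe^(−Eᵢ/kT) = 3·e^(−0.92593) + 4·e^(−1.8519) + 2·e^(−2.7778) = 1.1885 + 0.62775 + 0.12435 = 1.9406.
P₀ = g₀ e^(−E₀/kT) / Z = 1.1885/1.9406 = 0.612.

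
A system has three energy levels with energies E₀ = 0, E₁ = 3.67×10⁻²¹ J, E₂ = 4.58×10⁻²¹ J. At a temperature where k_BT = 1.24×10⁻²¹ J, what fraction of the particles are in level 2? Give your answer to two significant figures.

Eᵢ/kT = 0, 2.960, 3.694.
Z = Σ e^(−Eᵢ/kT) = e^(−0) + e^(−2.960) + e^(−3.694) = 1.000 + 0.05182 + 0.02487 = 1.077.
P₂ = e^(−E₂/kT) / Z = 0.02487/1.077 = 0.023.

0.023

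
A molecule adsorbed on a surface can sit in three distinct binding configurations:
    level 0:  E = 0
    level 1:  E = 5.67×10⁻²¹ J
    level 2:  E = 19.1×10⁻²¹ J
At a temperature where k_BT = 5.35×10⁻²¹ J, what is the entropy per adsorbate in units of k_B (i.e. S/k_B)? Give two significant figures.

0.66

Eᵢ/kT = 0, 1.060, 3.570.
Z = Σ e^(−Eᵢ/kT) = e^(−0) + e^(−1.060) + e^(−3.570) = 1.000 + 0.3465 + 0.02816 = 1.375.
⟨E⟩ = Σ EᵢPᵢ = 1.820 ×10⁻²¹ J.
S/k_B = ln Z + ⟨E⟩/kT = ln(1.375) + 1.820/5.35 = 0.3185 + 0.3402 = 0.66.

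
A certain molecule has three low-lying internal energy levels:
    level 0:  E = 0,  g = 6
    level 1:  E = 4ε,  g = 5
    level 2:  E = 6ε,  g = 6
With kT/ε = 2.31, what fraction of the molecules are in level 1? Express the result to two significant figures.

Eᵢ/kT = 0, 1.732, 2.597.
Z = Σ gᵢe^(−Eᵢ/kT) = 6·e^(−0) + 5·e^(−1.732) + 6·e^(−2.597) = 6.000 + 0.8847 + 0.4470 = 7.332.
P₁ = g₁ e^(−E₁/kT) / Z = 0.8847/7.332 = 0.12.

0.12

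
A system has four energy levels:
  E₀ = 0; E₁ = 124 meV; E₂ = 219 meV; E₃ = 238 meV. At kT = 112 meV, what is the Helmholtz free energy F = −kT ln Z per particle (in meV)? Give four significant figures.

Eᵢ/kT = 0, 1.10714, 1.95536, 2.12500.
Z = Σ e^(−Eᵢ/kT) = e^(−0) + e^(−1.10714) + e^(−1.95536) + e^(−2.12500) = 1.00000 + 0.330503 + 0.141514 + 0.119433 = 1.59145.
F = −kT ln Z = −112 × ln(1.59145) = −112 × 0.464646 = -52.04 meV.

-52.04 meV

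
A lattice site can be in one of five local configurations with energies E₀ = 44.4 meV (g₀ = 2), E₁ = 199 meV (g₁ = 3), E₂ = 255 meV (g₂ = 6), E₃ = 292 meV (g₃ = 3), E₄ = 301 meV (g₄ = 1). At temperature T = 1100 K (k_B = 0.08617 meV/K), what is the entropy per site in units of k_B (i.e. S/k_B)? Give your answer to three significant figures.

k_BT = 0.08617 × 1100 K = 94.787 meV.
Eᵢ/kT = 0.46842, 2.0994, 2.6902, 3.0806, 3.1755.
Z = Σ gᵢe^(−Eᵢ/kT) = 2·e^(−0.46842) + 3·e^(−2.0994) + 6·e^(−2.6902) + 3·e^(−3.0806) + 1·e^(−3.1755) = 1.2520 + 0.36759 + 0.40720 + 0.13780 + 0.041773 = 2.2064.
⟨E⟩ = Σ EᵢPᵢ = 129.34 meV.
S/k_B = ln Z + ⟨E⟩/kT = ln(2.2064) + 129.34/94.787 = 0.79136 + 1.3645 = 2.16.

2.16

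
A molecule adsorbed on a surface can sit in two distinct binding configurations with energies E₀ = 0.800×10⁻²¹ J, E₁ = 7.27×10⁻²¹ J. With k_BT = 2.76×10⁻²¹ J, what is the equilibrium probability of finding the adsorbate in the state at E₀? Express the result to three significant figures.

0.912

Eᵢ/kT = 0.28986, 2.6341.
Z = Σ e^(−Eᵢ/kT) = e^(−0.28986) + e^(−2.6341) = 0.74837 + 0.071784 = 0.82015.
P₀ = e^(−E₀/kT) / Z = 0.74837/0.82015 = 0.912.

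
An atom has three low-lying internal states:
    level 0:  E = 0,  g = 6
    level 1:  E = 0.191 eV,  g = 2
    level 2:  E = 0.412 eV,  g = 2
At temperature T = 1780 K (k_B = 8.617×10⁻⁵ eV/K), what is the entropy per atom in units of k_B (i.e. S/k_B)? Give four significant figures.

2.065

k_BT = 8.617×10⁻⁵ × 1780 K = 0.153383 eV.
Eᵢ/kT = 0, 1.24525, 2.68609.
Z = Σ gᵢe^(−Eᵢ/kT) = 6·e^(−0) + 2·e^(−1.24525) + 2·e^(−2.68609) = 6.00000 + 0.575738 + 0.136294 = 6.71203.
⟨E⟩ = Σ EᵢPᵢ = 0.0247495 eV.
S/k_B = ln Z + ⟨E⟩/kT = ln(6.71203) + 0.0247495/0.153383 = 1.90390 + 0.161358 = 2.065.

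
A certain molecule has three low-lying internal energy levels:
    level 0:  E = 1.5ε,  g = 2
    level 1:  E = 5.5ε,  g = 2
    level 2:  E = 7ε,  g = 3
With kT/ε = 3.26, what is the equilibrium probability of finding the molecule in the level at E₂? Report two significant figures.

0.18

Eᵢ/kT = 0.4601, 1.687, 2.147.
Z = Σ gᵢe^(−Eᵢ/kT) = 2·e^(−0.4601) + 2·e^(−1.687) + 3·e^(−2.147) = 1.262 + 0.3701 + 0.3505 = 1.983.
P₂ = g₂ e^(−E₂/kT) / Z = 0.3505/1.983 = 0.18.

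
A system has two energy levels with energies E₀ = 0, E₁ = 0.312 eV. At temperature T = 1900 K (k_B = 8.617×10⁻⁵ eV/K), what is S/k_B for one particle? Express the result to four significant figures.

0.3854

k_BT = 8.617×10⁻⁵ × 1900 K = 0.163723 eV.
Eᵢ/kT = 0, 1.90566.
Z = Σ e^(−Eᵢ/kT) = e^(−0) + e^(−1.90566) = 1.00000 + 0.148724 = 1.14872.
⟨E⟩ = Σ EᵢPᵢ = 0.0403944 eV.
S/k_B = ln Z + ⟨E⟩/kT = ln(1.14872) + 0.0403944/0.163723 = 0.138648 + 0.246724 = 0.3854.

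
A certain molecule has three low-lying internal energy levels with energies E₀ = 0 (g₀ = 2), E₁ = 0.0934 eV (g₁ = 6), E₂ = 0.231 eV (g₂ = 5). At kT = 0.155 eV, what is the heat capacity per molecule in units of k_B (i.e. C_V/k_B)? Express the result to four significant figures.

0.2507

Eᵢ/kT = 0, 0.602581, 1.49032.
Z = Σ gᵢe^(−Eᵢ/kT) = 2·e^(−0) + 6·e^(−0.602581) + 5·e^(−1.49032) = 2.00000 + 3.28438 + 1.12650 = 6.41088.
⟨E⟩ = 0.0884407 eV, ⟨E²⟩ = 0.0138456 eV².
C_V/k_B = (⟨E²⟩ − ⟨E⟩²)/(kT)² = (0.0138456 − 0.00782176)/0.0240250 = 0.2507.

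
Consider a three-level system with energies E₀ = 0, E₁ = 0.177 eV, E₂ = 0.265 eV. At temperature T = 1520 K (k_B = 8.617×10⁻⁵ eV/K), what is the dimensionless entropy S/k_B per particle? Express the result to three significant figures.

k_BT = 8.617×10⁻⁵ × 1520 K = 0.13098 eV.
Eᵢ/kT = 0, 1.3514, 2.0232.
Z = Σ e^(−Eᵢ/kT) = e^(−0) + e^(−1.3514) + e^(−2.0232) = 1.0000 + 0.25888 + 0.13223 = 1.3911.
⟨E⟩ = Σ EᵢPᵢ = 0.058129 eV.
S/k_B = ln Z + ⟨E⟩/kT = ln(1.3911) + 0.058129/0.13098 = 0.33009 + 0.44380 = 0.774.

0.774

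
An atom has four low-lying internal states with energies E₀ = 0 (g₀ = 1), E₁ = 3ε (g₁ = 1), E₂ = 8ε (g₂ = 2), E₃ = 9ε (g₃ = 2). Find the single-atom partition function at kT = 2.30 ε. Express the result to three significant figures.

Z = 1.37

Eᵢ/kT = 0, 1.3043, 3.4783, 3.9130.
Z = Σ gᵢe^(−Eᵢ/kT) = 1·e^(−0) + 1·e^(−1.3043) + 2·e^(−3.4783) + 2·e^(−3.9130) = 1.0000 + 0.27136 + 0.061720 + 0.039961 = 1.3730.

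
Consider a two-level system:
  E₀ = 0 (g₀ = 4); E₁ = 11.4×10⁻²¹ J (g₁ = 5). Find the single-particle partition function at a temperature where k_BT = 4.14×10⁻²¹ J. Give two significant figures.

Z = 4.3

Eᵢ/kT = 0, 2.754.
Z = Σ gᵢe^(−Eᵢ/kT) = 4·e^(−0) + 5·e^(−2.754) = 4.000 + 0.3184 = 4.318.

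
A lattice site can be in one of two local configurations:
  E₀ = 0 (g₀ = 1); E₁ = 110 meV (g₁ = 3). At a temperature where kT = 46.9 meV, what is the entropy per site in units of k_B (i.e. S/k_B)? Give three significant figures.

0.776

Eᵢ/kT = 0, 2.3454.
Z = Σ gᵢe^(−Eᵢ/kT) = 1·e^(−0) + 3·e^(−2.3454) = 1.0000 + 0.28743 = 1.2874.
⟨E⟩ = Σ EᵢPᵢ = 24.559 meV.
S/k_B = ln Z + ⟨E⟩/kT = ln(1.2874) + 24.559/46.9 = 0.25262 + 0.52365 = 0.776.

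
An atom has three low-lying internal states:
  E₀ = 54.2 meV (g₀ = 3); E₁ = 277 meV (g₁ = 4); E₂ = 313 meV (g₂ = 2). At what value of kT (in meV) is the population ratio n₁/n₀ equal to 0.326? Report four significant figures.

n₁/n₀ = (g₁/g₀) exp[−(E₁−E₀)/kT] = 0.326.
⇒ (E₁−E₀)/kT = ln((4/3)/0.326) = ln(4.08998) = 1.40854.
kT = 222.8 meV / 1.40854 = 158.2 meV.

158.2 meV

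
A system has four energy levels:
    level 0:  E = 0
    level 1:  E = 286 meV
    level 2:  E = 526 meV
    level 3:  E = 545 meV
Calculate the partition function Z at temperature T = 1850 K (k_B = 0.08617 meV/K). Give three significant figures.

Z = 1.24

k_BT = 0.08617 × 1850 K = 159.41 meV.
Eᵢ/kT = 0, 1.7941, 3.2997, 3.4189.
Z = Σ e^(−Eᵢ/kT) = e^(−0) + e^(−1.7941) + e^(−3.2997) + e^(−3.4189) = 1.0000 + 0.16628 + 0.036894 + 0.032748 = 1.2359.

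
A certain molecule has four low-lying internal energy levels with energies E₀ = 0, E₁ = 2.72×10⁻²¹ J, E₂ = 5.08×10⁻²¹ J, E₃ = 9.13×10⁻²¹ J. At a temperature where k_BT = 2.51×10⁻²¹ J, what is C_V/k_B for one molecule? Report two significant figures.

0.62

Eᵢ/kT = 0, 1.084, 2.024, 3.637.
Z = Σ e^(−Eᵢ/kT) = e^(−0) + e^(−1.084) + e^(−2.024) + e^(−3.637) = 1.000 + 0.3382 + 0.1321 + 0.02633 = 1.497.
⟨E⟩ = 1.223, ⟨E²⟩ = 5.415.
C_V/k_B = (⟨E²⟩ − ⟨E⟩²)/(kT)² = (5.415 − 1.496)/6.300 = 0.62.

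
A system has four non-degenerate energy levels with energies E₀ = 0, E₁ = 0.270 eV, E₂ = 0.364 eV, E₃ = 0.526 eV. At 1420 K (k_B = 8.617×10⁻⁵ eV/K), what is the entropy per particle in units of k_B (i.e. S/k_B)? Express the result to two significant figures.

0.55

k_BT = 8.617×10⁻⁵ × 1420 K = 0.1224 eV.
Eᵢ/kT = 0, 2.206, 2.974, 4.297.
Z = Σ e^(−Eᵢ/kT) = e^(−0) + e^(−2.206) + e^(−2.974) + e^(−4.297) = 1.000 + 0.1101 + 0.05110 + 0.01361 = 1.175.
⟨E⟩ = Σ EᵢPᵢ = 0.04722 eV.
S/k_B = ln Z + ⟨E⟩/kT = ln(1.175) + 0.04722/0.1224 = 0.1613 + 0.3858 = 0.55.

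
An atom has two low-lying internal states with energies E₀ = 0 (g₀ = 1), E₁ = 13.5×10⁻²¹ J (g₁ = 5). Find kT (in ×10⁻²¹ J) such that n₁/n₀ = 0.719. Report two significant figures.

n₁/n₀ = (g₁/g₀) exp[−(E₁−E₀)/kT] = 0.719.
⇒ (E₁−E₀)/kT = ln((5/1)/0.719) = ln(6.954) = 1.939.
kT = 13.5 ×10⁻²¹ J / 1.939 = 7.0 ×10⁻²¹ J.

7.0 ×10⁻²¹ J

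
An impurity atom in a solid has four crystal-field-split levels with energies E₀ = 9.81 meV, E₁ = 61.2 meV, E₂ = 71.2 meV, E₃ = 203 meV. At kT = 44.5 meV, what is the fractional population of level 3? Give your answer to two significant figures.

0.0082

Eᵢ/kT = 0.2204, 1.375, 1.600, 4.562.
Z = Σ e^(−Eᵢ/kT) = e^(−0.2204) + e^(−1.375) + e^(−1.600) + e^(−4.562) = 0.8022 + 0.2528 + 0.2019 + 0.01044 = 1.267.
P₃ = e^(−E₃/kT) / Z = 0.01044/1.267 = 0.0082.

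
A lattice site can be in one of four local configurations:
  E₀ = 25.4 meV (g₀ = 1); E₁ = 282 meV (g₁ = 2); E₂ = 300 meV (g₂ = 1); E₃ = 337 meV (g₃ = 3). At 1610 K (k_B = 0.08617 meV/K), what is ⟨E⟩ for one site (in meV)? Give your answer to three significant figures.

k_BT = 0.08617 × 1610 K = 138.73 meV.
Eᵢ/kT = 0.18309, 2.0327, 2.1625, 2.4292.
Z = Σ gᵢe^(−Eᵢ/kT) = 1·e^(−0.18309) + 2·e^(−2.0327) + 1·e^(−2.1625) + 3·e^(−2.4292) = 0.83269 + 0.26196 + 0.11504 + 0.26432 = 1.4740.
⟨E⟩ = Σ Eᵢ gᵢe^(−Eᵢ/kT) / Z = (25.4·0.83269 + 282·0.26196 + 300·0.11504 + 337·0.26432) / 1.4740 = 148 meV.

148 meV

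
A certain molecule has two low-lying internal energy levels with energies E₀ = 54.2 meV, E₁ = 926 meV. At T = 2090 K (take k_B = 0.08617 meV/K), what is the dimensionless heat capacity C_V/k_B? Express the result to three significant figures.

0.182

k_BT = 0.08617 × 2090 K = 180.10 meV.
Eᵢ/kT = 0.30094, 5.1416.
Z = Σ e^(−Eᵢ/kT) = e^(−0.30094) + e^(−5.1416) = 0.74012 + 0.0058483 = 0.74597.
⟨E⟩ = 61.035 meV, ⟨E²⟩ = 9637.1 meV².
C_V/k_B = (⟨E²⟩ − ⟨E⟩²)/(kT)² = (9637.1 − 3725.3)/32436 = 0.182.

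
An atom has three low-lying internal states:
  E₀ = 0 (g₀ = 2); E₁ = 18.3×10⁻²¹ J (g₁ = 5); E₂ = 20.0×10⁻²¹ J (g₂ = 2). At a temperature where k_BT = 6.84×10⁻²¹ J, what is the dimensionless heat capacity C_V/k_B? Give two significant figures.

Eᵢ/kT = 0, 2.675, 2.924.
Z = Σ gᵢe^(−Eᵢ/kT) = 2·e^(−0) + 5·e^(−2.675) + 2·e^(−2.924) = 2.000 + 0.3445 + 0.1074 = 2.452.
⟨E⟩ = 3.447, ⟨E²⟩ = 64.57.
C_V/k_B = (⟨E²⟩ − ⟨E⟩²)/(kT)² = (64.57 − 11.88)/46.79 = 1.1.

1.1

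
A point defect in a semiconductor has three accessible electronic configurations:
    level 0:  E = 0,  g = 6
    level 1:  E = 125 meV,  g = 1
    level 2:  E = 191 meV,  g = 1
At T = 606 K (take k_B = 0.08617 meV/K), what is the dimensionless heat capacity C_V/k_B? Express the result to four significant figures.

0.1393

k_BT = 0.08617 × 606 K = 52.2190 meV.
Eᵢ/kT = 0, 2.39376, 3.65767.
Z = Σ gᵢe^(−Eᵢ/kT) = 6·e^(−0) + 1·e^(−2.39376) + 1·e^(−3.65767) = 6.00000 + 0.0912858 + 0.0257925 = 6.11708.
⟨E⟩ = 2.67073 meV, ⟨E²⟩ = 386.995 meV².
C_V/k_B = (⟨E²⟩ − ⟨E⟩²)/(kT)² = (386.995 − 7.13280)/2726.82 = 0.1393.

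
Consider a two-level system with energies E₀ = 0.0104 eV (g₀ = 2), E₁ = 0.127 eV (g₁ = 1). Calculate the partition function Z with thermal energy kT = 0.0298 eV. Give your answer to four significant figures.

Eᵢ/kT = 0.348993, 4.26174.
Z = Σ gᵢe^(−Eᵢ/kT) = 2·e^(−0.348993) + 1·e^(−4.26174) = 1.41080 + 0.0140978 = 1.42490.

Z = 1.425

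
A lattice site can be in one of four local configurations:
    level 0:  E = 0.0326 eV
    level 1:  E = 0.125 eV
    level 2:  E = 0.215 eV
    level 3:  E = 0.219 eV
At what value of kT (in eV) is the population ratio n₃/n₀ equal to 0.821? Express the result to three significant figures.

0.945 eV

n₃/n₀ = exp[−(E₃−E₀)/kT] = 0.821.
⇒ (E₃−E₀)/kT = ln(1/0.821) = ln(1.2180) = 0.19721.
kT = 0.1864 eV / 0.19721 = 0.945 eV.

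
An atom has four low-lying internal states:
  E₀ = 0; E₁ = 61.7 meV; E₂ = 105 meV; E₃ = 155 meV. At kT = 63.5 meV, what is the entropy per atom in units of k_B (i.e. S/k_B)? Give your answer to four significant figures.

Eᵢ/kT = 0, 0.971654, 1.65354, 2.44094.
Z = Σ e^(−Eᵢ/kT) = e^(−0) + e^(−0.971654) + e^(−1.65354) + e^(−2.44094) = 1.00000 + 0.378457 + 0.191371 + 0.0870790 = 1.65691.
⟨E⟩ = Σ EᵢPᵢ = 34.3664 meV.
S/k_B = ln Z + ⟨E⟩/kT = ln(1.65691) + 34.3664/63.5 = 0.504954 + 0.541203 = 1.046.

1.046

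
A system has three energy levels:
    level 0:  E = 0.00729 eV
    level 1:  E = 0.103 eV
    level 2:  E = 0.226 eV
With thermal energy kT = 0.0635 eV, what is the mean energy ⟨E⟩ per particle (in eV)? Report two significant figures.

Eᵢ/kT = 0.1148, 1.622, 3.559.
Z = Σ e^(−Eᵢ/kT) = e^(−0.1148) + e^(−1.622) + e^(−3.559) = 0.8915 + 0.1975 + 0.02847 = 1.117.
⟨E⟩ = Σ Eᵢ e^(−Eᵢ/kT) / Z = (0.00729·0.8915 + 0.103·0.1975 + 0.226·0.02847) / 1.117 = 0.030 eV.

0.030 eV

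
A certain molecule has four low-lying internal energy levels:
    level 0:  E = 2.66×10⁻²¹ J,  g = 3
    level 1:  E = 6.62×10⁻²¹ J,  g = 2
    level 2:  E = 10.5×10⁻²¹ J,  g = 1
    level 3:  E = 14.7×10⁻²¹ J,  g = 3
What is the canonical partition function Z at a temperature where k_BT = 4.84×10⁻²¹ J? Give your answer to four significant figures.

Eᵢ/kT = 0.549587, 1.36777, 2.16942, 3.03719.
Z = Σ gᵢe^(−Eᵢ/kT) = 3·e^(−0.549587) + 2·e^(−1.36777) + 1·e^(−2.16942) + 3·e^(−3.03719) = 1.73156 + 0.509349 + 0.114244 + 0.143908 = 2.49906.

Z = 2.499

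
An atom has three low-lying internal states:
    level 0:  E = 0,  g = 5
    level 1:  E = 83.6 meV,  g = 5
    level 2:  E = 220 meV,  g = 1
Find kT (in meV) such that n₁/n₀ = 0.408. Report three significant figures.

n₁/n₀ = (g₁/g₀) exp[−(E₁−E₀)/kT] = 0.408.
⇒ (E₁−E₀)/kT = ln((5/5)/0.408) = ln(2.4510) = 0.89650.
kT = 83.6 meV / 0.89650 = 93.3 meV.

93.3 meV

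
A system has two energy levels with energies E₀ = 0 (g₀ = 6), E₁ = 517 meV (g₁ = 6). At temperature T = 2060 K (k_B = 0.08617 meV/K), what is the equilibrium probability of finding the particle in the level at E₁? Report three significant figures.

k_BT = 0.08617 × 2060 K = 177.51 meV.
Eᵢ/kT = 0, 2.9125.
Z = Σ gᵢe^(−Eᵢ/kT) = 6·e^(−0) + 6·e^(−2.9125) = 6.0000 + 0.32604 = 6.3260.
P₁ = g₁ e^(−E₁/kT) / Z = 0.32604/6.3260 = 0.0515.

0.0515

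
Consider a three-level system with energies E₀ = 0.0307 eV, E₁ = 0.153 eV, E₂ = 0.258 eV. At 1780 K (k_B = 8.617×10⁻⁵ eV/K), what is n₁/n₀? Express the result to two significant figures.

k_BT = 8.617×10⁻⁵ × 1780 K = 0.1534 eV.
n₁/n₀ = exp[−(E₁−E₀)/kT] = exp(−(0.1223 eV)/(0.1534 eV)) = exp(-0.7973) = 0.45.

0.45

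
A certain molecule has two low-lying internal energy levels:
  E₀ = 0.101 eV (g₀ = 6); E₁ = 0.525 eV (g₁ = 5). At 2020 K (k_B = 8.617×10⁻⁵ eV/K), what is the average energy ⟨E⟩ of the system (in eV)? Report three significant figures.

k_BT = 8.617×10⁻⁵ × 2020 K = 0.17406 eV.
Eᵢ/kT = 0.58026, 3.0162.
Z = Σ gᵢe^(−Eᵢ/kT) = 6·e^(−0.58026) + 5·e^(−3.0162) = 3.3585 + 0.24494 = 3.6034.
⟨E⟩ = Σ Eᵢ gᵢe^(−Eᵢ/kT) / Z = (0.101·3.3585 + 0.525·0.24494) / 3.6034 = 0.130 eV.

0.130 eV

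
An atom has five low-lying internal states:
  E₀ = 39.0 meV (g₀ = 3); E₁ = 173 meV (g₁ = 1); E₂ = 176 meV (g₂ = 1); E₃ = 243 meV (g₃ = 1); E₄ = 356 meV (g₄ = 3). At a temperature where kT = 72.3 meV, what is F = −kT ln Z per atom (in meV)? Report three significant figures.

-49.6 meV

Eᵢ/kT = 0.53942, 2.3928, 2.4343, 3.3610, 4.9239.
Z = Σ gᵢe^(−Eᵢ/kT) = 3·e^(−0.53942) + 1·e^(−2.3928) + 1·e^(−2.4343) + 1·e^(−3.3610) + 3·e^(−4.9239) = 1.7493 + 0.091373 + 0.087659 + 0.034701 + 0.021812 = 1.9848.
F = −kT ln Z = −72.3 × ln(1.9848) = −72.3 × 0.68552 = -49.6 meV.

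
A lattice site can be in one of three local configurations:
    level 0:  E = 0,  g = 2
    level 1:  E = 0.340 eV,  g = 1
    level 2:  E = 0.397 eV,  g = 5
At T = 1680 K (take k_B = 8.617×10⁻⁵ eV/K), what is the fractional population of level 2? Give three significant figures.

k_BT = 8.617×10⁻⁵ × 1680 K = 0.14477 eV.
Eᵢ/kT = 0, 2.3486, 2.7423.
Z = Σ gᵢe^(−Eᵢ/kT) = 2·e^(−0) + 1·e^(−2.3486) + 5·e^(−2.7423) = 2.0000 + 0.095503 + 0.32211 = 2.4176.
P₂ = g₂ e^(−E₂/kT) / Z = 0.32211/2.4176 = 0.133.

0.133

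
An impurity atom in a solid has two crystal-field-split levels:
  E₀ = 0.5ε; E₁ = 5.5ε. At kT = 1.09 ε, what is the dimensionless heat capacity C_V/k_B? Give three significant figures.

Eᵢ/kT = 0.45872, 5.0459.
Z = Σ e^(−Eᵢ/kT) = e^(−0.45872) + e^(−5.0459) = 0.63209 + 0.0064357 = 0.63853.
⟨E⟩ = 0.55039 ε, ⟨E²⟩ = 0.55237 ε².
C_V/k_B = (⟨E²⟩ − ⟨E⟩²)/(kT)² = (0.55237 − 0.30293)/1.1881 = 0.210.

0.210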